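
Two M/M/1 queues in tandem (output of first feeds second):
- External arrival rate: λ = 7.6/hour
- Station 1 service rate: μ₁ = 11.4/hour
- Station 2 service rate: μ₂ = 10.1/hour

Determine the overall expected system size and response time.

By Jackson's theorem, each station behaves as independent M/M/1.
Station 1: ρ₁ = 7.6/11.4 = 0.6667, L₁ = ρ₁/(1-ρ₁) = λ/(μ₁-λ) = 7.6/3.80 = 2.0000
Station 2: ρ₂ = 7.6/10.1 = 0.7525, L₂ = ρ₂/(1-ρ₂) = λ/(μ₂-λ) = 7.6/2.50 = 3.0400
Total: L = L₁ + L₂ = 2.0000 + 3.0400 = 5.0400
W = L/λ = 5.0400/7.6 = 0.6632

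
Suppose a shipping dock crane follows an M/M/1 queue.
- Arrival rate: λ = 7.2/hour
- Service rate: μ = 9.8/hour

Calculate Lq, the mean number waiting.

ρ = λ/μ = 7.2/9.8 = 0.7347
For M/M/1: Lq = λ²/(μ(μ-λ))
Lq = 51.84/(9.8 × 2.60)
Lq = 2.0345 containers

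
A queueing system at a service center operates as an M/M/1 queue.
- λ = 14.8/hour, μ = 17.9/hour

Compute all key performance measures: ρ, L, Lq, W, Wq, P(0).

Step 1: ρ = λ/μ = 14.8/17.9 = 0.8268
Step 2: L = λ/(μ-λ) = 14.8/3.10 = 4.7742
Step 3: Lq = λ²/(μ(μ-λ)) = 219.04/(17.9×3.10) = 3.9474
Step 4: W = 1/(μ-λ) = 1/3.10 = 0.32258
Step 5: Wq = λ/(μ(μ-λ)) = 14.8/(17.9×3.10) = 0.2667
Step 6: P(0) = 1-ρ = 0.1732
Verify: L = λW = 14.8×0.32258 = 4.7742 ✔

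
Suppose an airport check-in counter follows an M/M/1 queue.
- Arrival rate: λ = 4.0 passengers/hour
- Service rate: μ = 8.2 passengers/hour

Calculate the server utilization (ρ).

Server utilization: ρ = λ/μ
ρ = 4.0/8.2 = 0.4878
The server is busy 48.78% of the time.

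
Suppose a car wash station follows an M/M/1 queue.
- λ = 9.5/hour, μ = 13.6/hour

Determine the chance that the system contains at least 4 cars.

ρ = λ/μ = 9.5/13.6 = 0.69853
P(N ≥ n) = ρⁿ
P(N ≥ 4) = 0.69853^4
P(N ≥ 4) = 0.2381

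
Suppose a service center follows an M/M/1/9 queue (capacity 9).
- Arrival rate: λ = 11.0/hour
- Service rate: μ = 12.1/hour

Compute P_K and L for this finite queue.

ρ = λ/μ = 11.0/12.1 = 0.90909
P₀ = (1-ρ)/(1-ρ^(K+1)) = (1-0.90909)/(1-0.90909^10) = 0.090910/0.61446 = 0.1480
P_K = P₀×ρ^K = 0.147951 × 0.90909^9 = 0.147951 × 0.424094 = 0.06275
Blocking probability P_9 = 0.06275 (6.27%)
L = ρ[1 - (K+1)ρ^K + Kρ^(K+1)] / [(1-ρ)(1-ρ^(K+1))]
L = 0.90909 × (1 - 10×0.42409380 + 9×0.38553943) / ((1 - 0.90909) × (1 - 0.38553943)) = 3.7255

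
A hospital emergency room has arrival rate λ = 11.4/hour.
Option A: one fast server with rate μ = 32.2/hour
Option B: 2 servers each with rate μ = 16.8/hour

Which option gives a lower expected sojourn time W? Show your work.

Option A: single server μ = 32.2 (M/M/1)
  ρ_A = 11.4/32.2 = 0.3540
  W_A = 1/(μ-λ) = 1/(32.2-11.4) = 1/20.80 = 0.04808

Option B: 2 servers μ = 16.8 (M/M/2)
  ρ_B = λ/(cμ) = 11.4/(2×16.8) = 0.3393
  Offered load a = λ/μ = cρ = 11.4/16.8 = 0.6786
  P₀ = [ Σₙ₌₀^1 aⁿ/n! + a^2/(2!(1-ρ)) ]⁻¹
  Σ = a^0/0! + a^1/1! = 1.0000 + 0.6786 = 1.6786
  a^2/(2!(1-ρ)) = 0.4605/(2 × 0.6607) = 0.3485
  P₀ = 1/(1.6786 + 0.3485) = 0.4933
  Lq = P₀·a^2·ρ / (2!(1-ρ)²) = 0.49333 × 0.46046 × 0.33929 / (2 × 0.43654) = 0.08828
  Wq_B = Lq/λ = 0.0882754/11.4 = 0.0077435
  W_B = Wq_B + 1/μ = 0.0077435 + 0.059524 = 0.06727

Since W_A = 0.04808 < W_B = 0.06727, Option A (single fast server) has the shorter time in system.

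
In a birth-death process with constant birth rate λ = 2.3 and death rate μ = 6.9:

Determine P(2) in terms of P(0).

For constant rates: P(n)/P(0) = (λ/μ)^n
P(2)/P(0) = (2.3/6.9)^2 = 0.3333^2 = 0.1111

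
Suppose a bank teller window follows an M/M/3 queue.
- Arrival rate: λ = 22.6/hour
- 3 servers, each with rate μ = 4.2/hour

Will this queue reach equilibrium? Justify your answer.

Stability requires ρ = λ/(cμ) < 1
ρ = 22.6/(3 × 4.2) = 22.6/12.60 = 1.7937
Since 1.7937 ≥ 1, the system is UNSTABLE.
Need c > λ/μ = 22.6/4.2 = 5.38.
Minimum servers needed: c = 6.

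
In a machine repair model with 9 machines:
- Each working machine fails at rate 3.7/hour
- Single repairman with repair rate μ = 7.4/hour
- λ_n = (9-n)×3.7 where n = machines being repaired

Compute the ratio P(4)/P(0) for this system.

P(4)/P(0) = ∏_{i=0}^{4-1} λ_i/μ_{i+1}
= (9-0)×3.7/7.4 × (9-1)×3.7/7.4 × (9-2)×3.7/7.4 × (9-3)×3.7/7.4
= 189.0000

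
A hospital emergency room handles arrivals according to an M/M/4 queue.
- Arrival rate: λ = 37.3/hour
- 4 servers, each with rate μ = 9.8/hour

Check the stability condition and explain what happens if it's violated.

Stability requires ρ = λ/(cμ) < 1
ρ = 37.3/(4 × 9.8) = 37.3/39.20 = 0.9515
Since 0.9515 < 1, the system is STABLE.
The servers are busy 95.15% of the time.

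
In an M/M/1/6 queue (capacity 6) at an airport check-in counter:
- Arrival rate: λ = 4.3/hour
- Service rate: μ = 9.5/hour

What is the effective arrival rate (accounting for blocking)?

ρ = λ/μ = 4.3/9.5 = 0.45263
P₀ = (1-ρ)/(1-ρ^(K+1)) = (1-0.45263)/(1-0.45263^7) = 0.5474/0.9961 = 0.5495
P_K = P₀×ρ^K = 0.5495 × 0.45263^6 = 0.5495 × 0.008599 = 0.004725
λ_eff = λ(1-P_K) = 4.3 × (1 - 0.004725) = 4.3 × 0.99528 = 4.2797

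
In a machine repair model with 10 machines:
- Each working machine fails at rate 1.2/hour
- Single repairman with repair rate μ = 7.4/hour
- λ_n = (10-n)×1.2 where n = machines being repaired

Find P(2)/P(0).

P(2)/P(0) = ∏_{i=0}^{2-1} λ_i/μ_{i+1}
= (10-0)×1.2/7.4 × (10-1)×1.2/7.4
= 2.3667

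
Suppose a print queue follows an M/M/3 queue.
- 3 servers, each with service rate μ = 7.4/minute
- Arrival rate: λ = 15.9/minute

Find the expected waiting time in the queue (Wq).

Traffic intensity: ρ = λ/(cμ) = 15.9/(3×7.4) = 0.7162
Since ρ = 0.7162 < 1, system is stable.
Offered load a = λ/μ = cρ = 15.9/7.4 = 2.1486
P₀ = [ Σₙ₌₀^2 aⁿ/n! + a^3/(3!(1-ρ)) ]⁻¹
Σ = a^0/0! + a^1/1! + a^2/2! = 1.00000 + 2.14865 + 2.30835 = 5.4570
a^3/(3!(1-ρ)) = 9.91965/(6 × 0.283784) = 5.8258
P₀ = 1/(5.4570 + 5.8258) = 0.08863
Lq = P₀·a^3·ρ / (3!(1-ρ)²) = 0.08863 × 9.9196 × 0.7162 / (6 × 0.08053) = 1.3032
Wq = Lq/λ = 1.3032/15.9 = 0.08196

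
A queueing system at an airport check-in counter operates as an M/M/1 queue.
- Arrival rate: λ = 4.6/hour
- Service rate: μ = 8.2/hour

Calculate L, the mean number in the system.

ρ = λ/μ = 4.6/8.2 = 0.5610
For M/M/1: L = λ/(μ-λ)
L = 4.6/(8.2-4.6) = 4.6/3.60
L = 1.2778 passengers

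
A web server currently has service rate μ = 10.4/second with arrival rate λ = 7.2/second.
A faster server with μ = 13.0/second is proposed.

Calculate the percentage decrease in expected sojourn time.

System 1: ρ₁ = 7.2/10.4 = 0.6923, W₁ = 1/(10.4-7.2) = 0.3125
System 2: ρ₂ = 7.2/13.0 = 0.5538, W₂ = 1/(13.0-7.2) = 0.1724
Improvement: (W₁-W₂)/W₁ = (0.3125-0.1724)/0.3125 = 44.83%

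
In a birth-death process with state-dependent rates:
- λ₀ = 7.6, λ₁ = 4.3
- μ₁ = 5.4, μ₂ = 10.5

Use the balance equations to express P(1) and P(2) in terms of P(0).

Balance equations:
State 0: λ₀P₀ = μ₁P₁ → P₁ = (λ₀/μ₁)P₀ = (7.6/5.4)P₀ = 1.4074P₀
State 1: P₂ = (λ₀λ₁)/(μ₁μ₂)P₀ = (7.6×4.3)/(5.4×10.5)P₀ = 0.5764P₀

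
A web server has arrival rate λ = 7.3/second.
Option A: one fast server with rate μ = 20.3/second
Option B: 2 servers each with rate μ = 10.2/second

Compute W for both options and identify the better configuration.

Option A: single server μ = 20.3 (M/M/1)
  ρ_A = 7.3/20.3 = 0.3596
  W_A = 1/(μ-λ) = 1/(20.3-7.3) = 1/13.00 = 0.07692

Option B: 2 servers μ = 10.2 (M/M/2)
  ρ_B = λ/(cμ) = 7.3/(2×10.2) = 0.3578
  Offered load a = λ/μ = cρ = 7.3/10.2 = 0.7157
  P₀ = [ Σₙ₌₀^1 aⁿ/n! + a^2/(2!(1-ρ)) ]⁻¹
  Σ = a^0/0! + a^1/1! = 1.0000 + 0.7157 = 1.7157
  a^2/(2!(1-ρ)) = 0.5122/(2 × 0.6422) = 0.3988
  P₀ = 1/(1.7157 + 0.3988) = 0.4729
  Lq = P₀·a^2·ρ / (2!(1-ρ)²) = 0.4729 × 0.5122 × 0.3578 / (2 × 0.4124) = 0.1051
  Wq_B = Lq/λ = 0.1051/7.3 = 0.01440
  W_B = Wq_B + 1/μ = 0.01440 + 0.09804 = 0.1124

Since W_A = 0.07692 < W_B = 0.1124, Option A (single fast server) has the shorter time in system.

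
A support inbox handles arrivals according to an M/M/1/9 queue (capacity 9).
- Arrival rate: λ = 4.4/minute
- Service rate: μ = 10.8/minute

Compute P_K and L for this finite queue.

ρ = λ/μ = 4.4/10.8 = 0.40741
P₀ = (1-ρ)/(1-ρ^(K+1)) = (1-0.40741)/(1-0.40741^10) = 0.5926/0.9999 = 0.5927
P_K = P₀×ρ^K = 0.5927 × 0.40741^9 = 0.5927 × 0.0003092 = 0.0001833
Blocking probability P_9 = 0.0001833 (0.01833%)
L = ρ[1 - (K+1)ρ^K + Kρ^(K+1)] / [(1-ρ)(1-ρ^(K+1))]
L = 0.40741 × (1 - 10×0.0003092 + 9×0.0001260) / ((1 - 0.40741) × (1 - 0.0001260)) = 0.6862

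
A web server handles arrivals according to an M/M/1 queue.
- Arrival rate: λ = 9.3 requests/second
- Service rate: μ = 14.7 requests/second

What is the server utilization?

Server utilization: ρ = λ/μ
ρ = 9.3/14.7 = 0.6327
The server is busy 63.27% of the time.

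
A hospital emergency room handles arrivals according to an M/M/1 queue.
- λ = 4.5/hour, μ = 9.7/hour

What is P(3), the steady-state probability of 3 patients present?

ρ = λ/μ = 4.5/9.7 = 0.4639
P(n) = (1-ρ)ρⁿ
P(3) = (1-0.4639) × 0.4639^3
P(3) = 0.5361 × 0.09983
P(3) = 0.05352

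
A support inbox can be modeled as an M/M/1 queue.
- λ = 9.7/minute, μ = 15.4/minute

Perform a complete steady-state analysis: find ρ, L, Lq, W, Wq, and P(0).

Step 1: ρ = λ/μ = 9.7/15.4 = 0.6299
Step 2: L = λ/(μ-λ) = 9.7/5.70 = 1.7018
Step 3: Lq = λ²/(μ(μ-λ)) = 94.09/(15.4×5.70) = 1.0719
Step 4: W = 1/(μ-λ) = 1/5.70 = 0.17544
Step 5: Wq = λ/(μ(μ-λ)) = 9.7/(15.4×5.70) = 0.1105
Step 6: P(0) = 1-ρ = 0.3701
Verify: L = λW = 9.7×0.17544 = 1.7018 ✔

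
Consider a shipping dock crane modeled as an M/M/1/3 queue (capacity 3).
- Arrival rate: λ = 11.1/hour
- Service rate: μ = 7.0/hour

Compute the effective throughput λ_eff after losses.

ρ = λ/μ = 11.1/7.0 = 1.5857
P₀ = (1-ρ)/(1-ρ^(K+1)) = (1-1.5857)/(1-1.5857^4) = -0.5857/-5.3224 = 0.1100
P_K = P₀×ρ^K = 0.11004 × 1.5857^3 = 0.11004 × 3.9872 = 0.4388
λ_eff = λ(1-P_K) = 11.1 × (1 - 0.43877) = 11.1 × 0.56123 = 6.2297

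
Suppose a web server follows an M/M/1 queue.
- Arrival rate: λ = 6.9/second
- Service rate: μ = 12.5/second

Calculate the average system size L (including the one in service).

ρ = λ/μ = 6.9/12.5 = 0.5520
For M/M/1: L = λ/(μ-λ)
L = 6.9/(12.5-6.9) = 6.9/5.60
L = 1.2321 requests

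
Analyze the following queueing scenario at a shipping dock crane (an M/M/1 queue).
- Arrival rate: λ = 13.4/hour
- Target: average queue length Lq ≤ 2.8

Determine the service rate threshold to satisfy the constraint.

For M/M/1: Lq = λ²/(μ(μ-λ))
Need Lq ≤ 2.8, i.e. μ(μ-λ) ≥ λ²/2.8
μ² - 13.4μ - 179.56/2.8 ≥ 0  →  μ² - 13.4μ - 64.12857 ≥ 0
Quadratic formula (positive root): μ = [λ + √(λ² + 4×64.12857)]/2
Discriminant: 179.56 + 4×64.12857 = 436.0743, √436.0743 = 20.8824
μ ≥ (13.4 + 20.8824)/2 = 17.1412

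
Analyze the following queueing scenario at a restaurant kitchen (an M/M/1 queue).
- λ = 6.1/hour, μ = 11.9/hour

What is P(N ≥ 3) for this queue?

ρ = λ/μ = 6.1/11.9 = 0.5126
P(N ≥ n) = ρⁿ
P(N ≥ 3) = 0.5126^3
P(N ≥ 3) = 0.1347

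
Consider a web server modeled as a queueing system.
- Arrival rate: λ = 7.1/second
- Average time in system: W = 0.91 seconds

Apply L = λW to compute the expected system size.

Little's Law: L = λW
L = 7.1 × 0.91 = 6.4610 requests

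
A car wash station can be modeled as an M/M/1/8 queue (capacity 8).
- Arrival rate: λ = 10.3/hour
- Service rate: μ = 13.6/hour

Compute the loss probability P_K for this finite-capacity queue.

ρ = λ/μ = 10.3/13.6 = 0.757353
P₀ = (1-ρ)/(1-ρ^(K+1)) = (1-0.757353)/(1-0.757353^9) = 0.2426/0.9180 = 0.2643
P_K = P₀×ρ^K = 0.26431 × 0.757353^8 = 0.26431 × 0.10824 = 0.02861
Blocking probability = 2.86%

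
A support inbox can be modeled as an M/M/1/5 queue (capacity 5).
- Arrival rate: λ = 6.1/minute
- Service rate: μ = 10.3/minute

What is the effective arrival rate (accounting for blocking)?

ρ = λ/μ = 6.1/10.3 = 0.59223
P₀ = (1-ρ)/(1-ρ^(K+1)) = (1-0.59223)/(1-0.59223^6) = 0.4078/0.9569 = 0.4262
P_K = P₀×ρ^K = 0.4262 × 0.59223^5 = 0.4262 × 0.07285 = 0.03105
λ_eff = λ(1-P_K) = 6.1 × (1 - 0.03105) = 6.1 × 0.96895 = 5.9106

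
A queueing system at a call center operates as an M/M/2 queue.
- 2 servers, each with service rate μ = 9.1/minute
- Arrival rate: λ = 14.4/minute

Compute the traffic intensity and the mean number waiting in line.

Traffic intensity: ρ = λ/(cμ) = 14.4/(2×9.1) = 0.7912
Since ρ = 0.7912 < 1, system is stable.
Offered load a = λ/μ = cρ = 14.4/9.1 = 1.5824
P₀ = [ Σₙ₌₀^1 aⁿ/n! + a^2/(2!(1-ρ)) ]⁻¹
Σ = a^0/0! + a^1/1! = 1.0000 + 1.5824 = 2.5824
a^2/(2!(1-ρ)) = 2.5040/(2 × 0.20879) = 5.9965
P₀ = 1/(2.5824 + 5.9965) = 0.1166
Lq = P₀·a^2·ρ / (2!(1-ρ)²) = 0.116564 × 2.50405 × 0.791209 / (2 × 0.0435938) = 2.6488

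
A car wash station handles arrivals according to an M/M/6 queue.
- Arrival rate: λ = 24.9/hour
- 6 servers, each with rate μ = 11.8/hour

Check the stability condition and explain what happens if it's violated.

Stability requires ρ = λ/(cμ) < 1
ρ = 24.9/(6 × 11.8) = 24.9/70.80 = 0.3517
Since 0.3517 < 1, the system is STABLE.
The servers are busy 35.17% of the time.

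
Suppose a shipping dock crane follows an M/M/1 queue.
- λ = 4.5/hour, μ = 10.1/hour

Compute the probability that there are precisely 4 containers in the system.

ρ = λ/μ = 4.5/10.1 = 0.44554
P(n) = (1-ρ)ρⁿ
P(4) = (1-0.44554) × 0.44554^4
P(4) = 0.5545 × 0.03940
P(4) = 0.02185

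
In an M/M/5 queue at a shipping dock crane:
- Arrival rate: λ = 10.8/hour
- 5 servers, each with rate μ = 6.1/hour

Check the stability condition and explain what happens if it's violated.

Stability requires ρ = λ/(cμ) < 1
ρ = 10.8/(5 × 6.1) = 10.8/30.50 = 0.3541
Since 0.3541 < 1, the system is STABLE.
The servers are busy 35.41% of the time.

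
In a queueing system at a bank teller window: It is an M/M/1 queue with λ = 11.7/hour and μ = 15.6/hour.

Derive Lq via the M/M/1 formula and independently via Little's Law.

Method 1 (direct): Lq = λ²/(μ(μ-λ)) = 136.89/(15.6 × 3.90) = 2.2500

Method 2 (Little's Law):
W = 1/(μ-λ) = 1/3.90 = 0.25641
Wq = W - 1/μ = 0.25641 - 0.064103 = 0.19231
Lq = λWq = 11.7 × 0.19231 = 2.2500 ✔ (matches Method 1)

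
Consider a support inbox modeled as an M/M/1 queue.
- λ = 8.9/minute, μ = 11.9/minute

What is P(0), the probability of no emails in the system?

ρ = λ/μ = 8.9/11.9 = 0.7479
P(0) = 1 - ρ = 1 - 0.7479 = 0.2521
The server is idle 25.21% of the time.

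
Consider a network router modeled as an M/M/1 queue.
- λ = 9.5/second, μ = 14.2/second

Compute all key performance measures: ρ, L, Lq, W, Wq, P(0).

Step 1: ρ = λ/μ = 9.5/14.2 = 0.6690
Step 2: L = λ/(μ-λ) = 9.5/4.70 = 2.0213
Step 3: Lq = λ²/(μ(μ-λ)) = 90.25/(14.2×4.70) = 1.3523
Step 4: W = 1/(μ-λ) = 1/4.70 = 0.21277
Step 5: Wq = λ/(μ(μ-λ)) = 9.5/(14.2×4.70) = 0.1423
Step 6: P(0) = 1-ρ = 0.3310
Verify: L = λW = 9.5×0.21277 = 2.0213 ✔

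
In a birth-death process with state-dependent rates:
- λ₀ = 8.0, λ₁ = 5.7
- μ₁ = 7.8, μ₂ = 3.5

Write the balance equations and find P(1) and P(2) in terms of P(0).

Balance equations:
State 0: λ₀P₀ = μ₁P₁ → P₁ = (λ₀/μ₁)P₀ = (8.0/7.8)P₀ = 1.0256P₀
State 1: P₂ = (λ₀λ₁)/(μ₁μ₂)P₀ = (8.0×5.7)/(7.8×3.5)P₀ = 1.6703P₀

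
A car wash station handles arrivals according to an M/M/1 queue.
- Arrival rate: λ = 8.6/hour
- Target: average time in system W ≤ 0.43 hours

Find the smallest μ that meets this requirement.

For M/M/1: W = 1/(μ-λ)
Need W ≤ 0.43, so 1/(μ-λ) ≤ 0.43
μ - λ ≥ 1/0.43 = 2.3256
μ ≥ 8.6 + 2.3256 = 10.9256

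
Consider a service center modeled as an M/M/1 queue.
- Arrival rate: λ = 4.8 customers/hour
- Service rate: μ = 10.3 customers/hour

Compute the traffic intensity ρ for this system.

Server utilization: ρ = λ/μ
ρ = 4.8/10.3 = 0.4660
The server is busy 46.60% of the time.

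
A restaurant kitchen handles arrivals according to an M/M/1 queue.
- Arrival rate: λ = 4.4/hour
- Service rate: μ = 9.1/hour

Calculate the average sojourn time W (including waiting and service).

First, compute utilization: ρ = λ/μ = 4.4/9.1 = 0.4835
For M/M/1: W = 1/(μ-λ)
W = 1/(9.1-4.4) = 1/4.70
W = 0.2128 hours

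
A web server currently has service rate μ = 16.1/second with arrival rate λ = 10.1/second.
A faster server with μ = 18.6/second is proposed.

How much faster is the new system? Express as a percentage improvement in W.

System 1: ρ₁ = 10.1/16.1 = 0.6273, W₁ = 1/(16.1-10.1) = 0.16667
System 2: ρ₂ = 10.1/18.6 = 0.5430, W₂ = 1/(18.6-10.1) = 0.11765
Improvement: (W₁-W₂)/W₁ = (0.16667-0.11765)/0.16667 = 29.41%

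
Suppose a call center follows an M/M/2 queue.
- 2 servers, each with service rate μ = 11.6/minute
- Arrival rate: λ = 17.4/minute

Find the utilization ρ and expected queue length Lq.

Traffic intensity: ρ = λ/(cμ) = 17.4/(2×11.6) = 0.7500
Since ρ = 0.7500 < 1, system is stable.
Offered load a = λ/μ = cρ = 17.4/11.6 = 1.5000
P₀ = [ Σₙ₌₀^1 aⁿ/n! + a^2/(2!(1-ρ)) ]⁻¹
Σ = a^0/0! + a^1/1! = 1.0000 + 1.5000 = 2.5000
a^2/(2!(1-ρ)) = 2.2500/(2 × 0.2500) = 4.5000
P₀ = 1/(2.5000 + 4.5000) = 0.1429
Lq = P₀·a^2·ρ / (2!(1-ρ)²) = 0.14286 × 2.2500 × 0.75000 / (2 × 0.062500) = 1.9286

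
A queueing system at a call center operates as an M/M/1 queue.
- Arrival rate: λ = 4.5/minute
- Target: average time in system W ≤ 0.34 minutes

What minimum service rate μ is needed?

For M/M/1: W = 1/(μ-λ)
Need W ≤ 0.34, so 1/(μ-λ) ≤ 0.34
μ - λ ≥ 1/0.34 = 2.9412
μ ≥ 4.5 + 2.9412 = 7.4412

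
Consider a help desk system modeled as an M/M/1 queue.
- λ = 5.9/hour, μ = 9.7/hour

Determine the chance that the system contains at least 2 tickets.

ρ = λ/μ = 5.9/9.7 = 0.60825
P(N ≥ n) = ρⁿ
P(N ≥ 2) = 0.60825^2
P(N ≥ 2) = 0.3700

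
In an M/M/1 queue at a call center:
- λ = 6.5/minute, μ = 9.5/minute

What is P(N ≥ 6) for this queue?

ρ = λ/μ = 6.5/9.5 = 0.6842
P(N ≥ n) = ρⁿ
P(N ≥ 6) = 0.6842^6
P(N ≥ 6) = 0.1026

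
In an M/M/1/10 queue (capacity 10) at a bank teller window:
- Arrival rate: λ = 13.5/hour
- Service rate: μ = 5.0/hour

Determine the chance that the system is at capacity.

ρ = λ/μ = 13.5/5.0 = 2.7000
P₀ = (1-ρ)/(1-ρ^(K+1)) = (1-2.7000)/(1-2.7000^11) = -1.7000/-55589.6057 = 0.00003058
P_K = P₀×ρ^K = 0.00003058 × 2.7000^10 = 0.00003058 × 20589.1132 = 0.6296
Blocking probability = 62.96%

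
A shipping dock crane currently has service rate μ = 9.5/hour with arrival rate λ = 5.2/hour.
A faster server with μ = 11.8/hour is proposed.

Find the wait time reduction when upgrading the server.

System 1: ρ₁ = 5.2/9.5 = 0.5474, W₁ = 1/(9.5-5.2) = 0.23256
System 2: ρ₂ = 5.2/11.8 = 0.4407, W₂ = 1/(11.8-5.2) = 0.15152
Improvement: (W₁-W₂)/W₁ = (0.23256-0.15152)/0.23256 = 34.85%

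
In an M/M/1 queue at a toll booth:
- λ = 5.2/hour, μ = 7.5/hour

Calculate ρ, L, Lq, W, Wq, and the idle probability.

Step 1: ρ = λ/μ = 5.2/7.5 = 0.6933
Step 2: L = λ/(μ-λ) = 5.2/2.30 = 2.2609
Step 3: Lq = λ²/(μ(μ-λ)) = 27.04/(7.5×2.30) = 1.5675
Step 4: W = 1/(μ-λ) = 1/2.30 = 0.43478
Step 5: Wq = λ/(μ(μ-λ)) = 5.2/(7.5×2.30) = 0.3014
Step 6: P(0) = 1-ρ = 0.3067
Verify: L = λW = 5.2×0.43478 = 2.2609 ✔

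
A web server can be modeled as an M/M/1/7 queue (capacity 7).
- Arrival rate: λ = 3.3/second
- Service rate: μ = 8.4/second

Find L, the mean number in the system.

ρ = λ/μ = 3.3/8.4 = 0.39286
P₀ = (1-ρ)/(1-ρ^(K+1)) = (1-0.39286)/(1-0.39286^8) = 0.6071/0.9994 = 0.6075
P_K = P₀×ρ^K = 0.60748 × 0.39286^7 = 0.60748 × 0.0014443 = 0.0008774
L = ρ[1 - (K+1)ρ^K + Kρ^(K+1)] / [(1-ρ)(1-ρ^(K+1))]
L = 0.39286 × (1 - 8×0.001444 + 7×0.0005674) / ((1 - 0.39286) × (1 - 0.0005674)) = 0.6425 requests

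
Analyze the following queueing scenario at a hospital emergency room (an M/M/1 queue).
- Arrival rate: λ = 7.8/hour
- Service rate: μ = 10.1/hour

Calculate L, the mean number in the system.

ρ = λ/μ = 7.8/10.1 = 0.7723
For M/M/1: L = λ/(μ-λ)
L = 7.8/(10.1-7.8) = 7.8/2.30
L = 3.3913 patients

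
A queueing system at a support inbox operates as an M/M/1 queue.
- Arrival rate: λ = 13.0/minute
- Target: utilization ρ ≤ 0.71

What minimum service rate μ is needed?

ρ = λ/μ, so μ = λ/ρ
μ ≥ 13.0/0.71 = 18.3099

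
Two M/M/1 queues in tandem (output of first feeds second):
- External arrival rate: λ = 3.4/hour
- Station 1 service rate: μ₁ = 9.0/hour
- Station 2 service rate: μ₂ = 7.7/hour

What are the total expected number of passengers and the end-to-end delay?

By Jackson's theorem, each station behaves as independent M/M/1.
Station 1: ρ₁ = 3.4/9.0 = 0.3778, L₁ = ρ₁/(1-ρ₁) = λ/(μ₁-λ) = 3.4/5.60 = 0.6071
Station 2: ρ₂ = 3.4/7.7 = 0.4416, L₂ = ρ₂/(1-ρ₂) = λ/(μ₂-λ) = 3.4/4.30 = 0.7907
Total: L = L₁ + L₂ = 0.6071 + 0.7907 = 1.3978
W = L/λ = 1.3978/3.4 = 0.4111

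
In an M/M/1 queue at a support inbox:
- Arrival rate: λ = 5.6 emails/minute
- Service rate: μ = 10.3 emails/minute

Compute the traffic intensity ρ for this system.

Server utilization: ρ = λ/μ
ρ = 5.6/10.3 = 0.5437
The server is busy 54.37% of the time.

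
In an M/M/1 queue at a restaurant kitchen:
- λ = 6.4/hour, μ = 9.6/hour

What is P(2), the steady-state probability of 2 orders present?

ρ = λ/μ = 6.4/9.6 = 0.6667
P(n) = (1-ρ)ρⁿ
P(2) = (1-0.6667) × 0.6667^2
P(2) = 0.33330 × 0.44449
P(2) = 0.1481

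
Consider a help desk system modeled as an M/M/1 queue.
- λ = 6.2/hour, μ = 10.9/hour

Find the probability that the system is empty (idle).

ρ = λ/μ = 6.2/10.9 = 0.5688
P(0) = 1 - ρ = 1 - 0.5688 = 0.4312
The server is idle 43.12% of the time.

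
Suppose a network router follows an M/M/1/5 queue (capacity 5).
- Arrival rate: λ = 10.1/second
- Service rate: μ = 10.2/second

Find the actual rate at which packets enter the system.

ρ = λ/μ = 10.1/10.2 = 0.9902
P₀ = (1-ρ)/(1-ρ^(K+1)) = (1-0.9902)/(1-0.9902^6) = 0.009800/0.05738 = 0.1708
P_K = P₀×ρ^K = 0.1708 × 0.9902^5 = 0.1708 × 0.9520 = 0.1626
λ_eff = λ(1-P_K) = 10.1 × (1 - 0.162589) = 10.1 × 0.837411 = 8.4579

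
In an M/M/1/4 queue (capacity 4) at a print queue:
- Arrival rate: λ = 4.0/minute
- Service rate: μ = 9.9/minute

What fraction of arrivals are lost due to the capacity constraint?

ρ = λ/μ = 4.0/9.9 = 0.40404
P₀ = (1-ρ)/(1-ρ^(K+1)) = (1-0.40404)/(1-0.40404^5) = 0.59596/0.98923 = 0.6024
P_K = P₀×ρ^K = 0.60245 × 0.40404^4 = 0.60245 × 0.026650 = 0.01606
Blocking probability = 1.61%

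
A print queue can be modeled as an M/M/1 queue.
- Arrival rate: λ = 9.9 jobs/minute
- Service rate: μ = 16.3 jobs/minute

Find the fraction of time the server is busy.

Server utilization: ρ = λ/μ
ρ = 9.9/16.3 = 0.6074
The server is busy 60.74% of the time.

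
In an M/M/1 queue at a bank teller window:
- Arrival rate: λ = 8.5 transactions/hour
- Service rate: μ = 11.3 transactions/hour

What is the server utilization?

Server utilization: ρ = λ/μ
ρ = 8.5/11.3 = 0.7522
The server is busy 75.22% of the time.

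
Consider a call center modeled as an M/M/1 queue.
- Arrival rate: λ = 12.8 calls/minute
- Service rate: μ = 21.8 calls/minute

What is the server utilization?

Server utilization: ρ = λ/μ
ρ = 12.8/21.8 = 0.5872
The server is busy 58.72% of the time.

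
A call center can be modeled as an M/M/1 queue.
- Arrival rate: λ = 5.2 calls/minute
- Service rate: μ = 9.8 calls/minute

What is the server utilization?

Server utilization: ρ = λ/μ
ρ = 5.2/9.8 = 0.5306
The server is busy 53.06% of the time.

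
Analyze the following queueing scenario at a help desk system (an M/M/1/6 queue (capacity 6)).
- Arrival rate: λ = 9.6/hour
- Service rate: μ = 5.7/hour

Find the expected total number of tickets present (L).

ρ = λ/μ = 9.6/5.7 = 1.6842
P₀ = (1-ρ)/(1-ρ^(K+1)) = (1-1.6842)/(1-1.6842^7) = -0.6842/-37.4375 = 0.01828
P_K = P₀×ρ^K = 0.018276 × 1.6842^6 = 0.018276 × 22.8224 = 0.4171
L = ρ[1 - (K+1)ρ^K + Kρ^(K+1)] / [(1-ρ)(1-ρ^(K+1))]
L = 1.6842 × (1 - 7×22.8224 + 6×38.4375) / ((1 - 1.6842) × (1 - 38.4375)) = 4.7254 tickets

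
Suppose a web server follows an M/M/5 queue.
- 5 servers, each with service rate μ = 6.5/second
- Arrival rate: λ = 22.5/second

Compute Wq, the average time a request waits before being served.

Traffic intensity: ρ = λ/(cμ) = 22.5/(5×6.5) = 0.6923
Since ρ = 0.6923 < 1, system is stable.
Offered load a = λ/μ = cρ = 22.5/6.5 = 3.4615
P₀ = [ Σₙ₌₀^4 aⁿ/n! + a^5/(5!(1-ρ)) ]⁻¹
Σ = a^0/0! + a^1/1! + a^2/2! + a^3/3! + a^4/4! = 1.00000 + 3.46154 + 5.99112 + 6.91284 + 5.98226 = 23.3478
a^5/(5!(1-ρ)) = 496.9879/(120 × 0.307692) = 13.4601
P₀ = 1/(23.3478 + 13.4601) = 0.02717
Lq = P₀·a^5·ρ / (5!(1-ρ)²) = 0.027168 × 496.9879 × 0.69231 / (120 × 0.094675) = 0.8228
Wq = Lq/λ = 0.8228/22.5 = 0.03657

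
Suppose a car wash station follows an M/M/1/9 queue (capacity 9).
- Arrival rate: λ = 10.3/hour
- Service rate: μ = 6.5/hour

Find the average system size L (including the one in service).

ρ = λ/μ = 10.3/6.5 = 1.58462
P₀ = (1-ρ)/(1-ρ^(K+1)) = (1-1.58462)/(1-1.58462^10) = -0.58462/-98.8278 = 0.005916
P_K = P₀×ρ^K = 0.005916 × 1.58462^9 = 0.005916 × 62.9979 = 0.3727
L = ρ[1 - (K+1)ρ^K + Kρ^(K+1)] / [(1-ρ)(1-ρ^(K+1))]
L = 1.58462 × (1 - 10×62.9979 + 9×99.8278) / ((1 - 1.58462) × (1 - 99.8278)) = 7.3907 cars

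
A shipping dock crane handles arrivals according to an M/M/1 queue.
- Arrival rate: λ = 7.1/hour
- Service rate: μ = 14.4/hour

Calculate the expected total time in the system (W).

First, compute utilization: ρ = λ/μ = 7.1/14.4 = 0.4931
For M/M/1: W = 1/(μ-λ)
W = 1/(14.4-7.1) = 1/7.30
W = 0.1370 hours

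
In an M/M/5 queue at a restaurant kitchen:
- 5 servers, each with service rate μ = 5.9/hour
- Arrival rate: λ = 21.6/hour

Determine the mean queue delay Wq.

Traffic intensity: ρ = λ/(cμ) = 21.6/(5×5.9) = 0.7322
Since ρ = 0.7322 < 1, system is stable.
Offered load a = λ/μ = cρ = 21.6/5.9 = 3.6610
P₀ = [ Σₙ₌₀^4 aⁿ/n! + a^5/(5!(1-ρ)) ]⁻¹
Σ = a^0/0! + a^1/1! + a^2/2! + a^3/3! + a^4/4! = 1.0000 + 3.6610 + 6.7015 + 8.1781 + 7.4851 = 27.0257
a^5/(5!(1-ρ)) = 657.6710/(120 × 0.267797) = 20.4655
P₀ = 1/(27.0257 + 20.4655) = 0.02106
Lq = P₀·a^5·ρ / (5!(1-ρ)²) = 0.0210565 × 657.6710 × 0.732203 / (120 × 0.0717150) = 1.1782
Wq = Lq/λ = 1.1782/21.6 = 0.05455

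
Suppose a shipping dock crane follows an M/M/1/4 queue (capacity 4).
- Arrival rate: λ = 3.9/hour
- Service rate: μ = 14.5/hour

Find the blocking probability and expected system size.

ρ = λ/μ = 3.9/14.5 = 0.26897
P₀ = (1-ρ)/(1-ρ^(K+1)) = (1-0.26897)/(1-0.26897^5) = 0.73103/0.99859 = 0.7321
P_K = P₀×ρ^K = 0.73206 × 0.26897^4 = 0.73206 × 0.0052338 = 0.003831
Blocking probability P_4 = 0.003831 (0.38%)
L = ρ[1 - (K+1)ρ^K + Kρ^(K+1)] / [(1-ρ)(1-ρ^(K+1))]
L = 0.26897 × (1 - 5×0.005234 + 4×0.001408) / ((1 - 0.26897) × (1 - 0.001408)) = 0.3609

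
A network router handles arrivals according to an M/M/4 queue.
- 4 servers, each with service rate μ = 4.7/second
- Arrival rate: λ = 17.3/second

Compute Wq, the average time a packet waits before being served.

Traffic intensity: ρ = λ/(cμ) = 17.3/(4×4.7) = 0.9202
Since ρ = 0.9202 < 1, system is stable.
Offered load a = λ/μ = cρ = 17.3/4.7 = 3.6809
P₀ = [ Σₙ₌₀^3 aⁿ/n! + a^4/(4!(1-ρ)) ]⁻¹
Σ = a^0/0! + a^1/1! + a^2/2! + a^3/3! = 1.0000 + 3.6809 + 6.7743 + 8.3118 = 19.7670
a^4/(4!(1-ρ)) = 183.5663/(24 × 0.0797872) = 95.8624
P₀ = 1/(19.7670 + 95.8624) = 0.008648
Lq = P₀·a^4·ρ / (4!(1-ρ)²) = 0.00864832 × 183.5663 × 0.920213 / (24 × 0.00636600) = 9.5617
Wq = Lq/λ = 9.5617/17.3 = 0.5527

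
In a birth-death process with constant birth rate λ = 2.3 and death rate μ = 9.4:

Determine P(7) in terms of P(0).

For constant rates: P(n)/P(0) = (λ/μ)^n
P(7)/P(0) = (2.3/9.4)^7 = 0.24468^7 = 0.00005250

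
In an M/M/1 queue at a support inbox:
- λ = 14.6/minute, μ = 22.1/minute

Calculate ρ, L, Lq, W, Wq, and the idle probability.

Step 1: ρ = λ/μ = 14.6/22.1 = 0.6606
Step 2: L = λ/(μ-λ) = 14.6/7.50 = 1.9467
Step 3: Lq = λ²/(μ(μ-λ)) = 213.16/(22.1×7.50) = 1.2860
Step 4: W = 1/(μ-λ) = 1/7.50 = 0.133333
Step 5: Wq = λ/(μ(μ-λ)) = 14.6/(22.1×7.50) = 0.08808
Step 6: P(0) = 1-ρ = 0.3394
Verify: L = λW = 14.6×0.133333 = 1.9467 ✔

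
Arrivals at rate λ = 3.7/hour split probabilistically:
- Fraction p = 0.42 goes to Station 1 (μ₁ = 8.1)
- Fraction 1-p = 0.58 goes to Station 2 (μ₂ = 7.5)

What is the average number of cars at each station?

Effective rates: λ₁ = 3.7×0.42 = 1.554, λ₂ = 3.7×0.58 = 2.146
Station 1: ρ₁ = 1.554/8.1 = 0.19185, L₁ = ρ₁/(1-ρ₁) = 0.19185/(1-0.19185) = 0.2374
Station 2: ρ₂ = 2.146/7.5 = 0.2861, L₂ = ρ₂/(1-ρ₂) = 0.2861/(1-0.2861) = 0.4008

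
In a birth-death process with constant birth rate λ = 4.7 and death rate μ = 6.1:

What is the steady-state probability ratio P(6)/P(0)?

For constant rates: P(n)/P(0) = (λ/μ)^n
P(6)/P(0) = (4.7/6.1)^6 = 0.7705^6 = 0.2092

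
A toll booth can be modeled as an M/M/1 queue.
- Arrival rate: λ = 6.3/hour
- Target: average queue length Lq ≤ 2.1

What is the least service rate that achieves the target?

For M/M/1: Lq = λ²/(μ(μ-λ))
Need Lq ≤ 2.1, i.e. μ(μ-λ) ≥ λ²/2.1
μ² - 6.3μ - 39.69/2.1 ≥ 0  →  μ² - 6.3μ - 18.9000 ≥ 0
Quadratic formula (positive root): μ = [λ + √(λ² + 4×18.9000)]/2
Discriminant: 39.69 + 4×18.9000 = 115.2900, √115.2900 = 10.73732
μ ≥ (6.3 + 10.73732)/2 = 8.5187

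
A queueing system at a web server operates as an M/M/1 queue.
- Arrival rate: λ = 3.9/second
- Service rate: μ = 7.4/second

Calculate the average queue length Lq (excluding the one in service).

ρ = λ/μ = 3.9/7.4 = 0.5270
For M/M/1: Lq = λ²/(μ(μ-λ))
Lq = 15.21/(7.4 × 3.50)
Lq = 0.5873 requests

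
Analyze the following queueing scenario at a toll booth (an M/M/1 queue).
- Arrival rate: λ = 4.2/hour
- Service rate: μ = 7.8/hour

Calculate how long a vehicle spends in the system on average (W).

First, compute utilization: ρ = λ/μ = 4.2/7.8 = 0.5385
For M/M/1: W = 1/(μ-λ)
W = 1/(7.8-4.2) = 1/3.60
W = 0.2778 hours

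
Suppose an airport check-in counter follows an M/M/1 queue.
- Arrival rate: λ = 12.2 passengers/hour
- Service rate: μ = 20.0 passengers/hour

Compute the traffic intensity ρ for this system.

Server utilization: ρ = λ/μ
ρ = 12.2/20.0 = 0.6100
The server is busy 61.00% of the time.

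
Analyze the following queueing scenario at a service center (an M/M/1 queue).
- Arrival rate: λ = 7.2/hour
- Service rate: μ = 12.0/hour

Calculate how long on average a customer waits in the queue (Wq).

First, compute utilization: ρ = λ/μ = 7.2/12.0 = 0.6000
For M/M/1: Wq = λ/(μ(μ-λ))
Wq = 7.2/(12.0 × (12.0-7.2))
Wq = 7.2/(12.0 × 4.80)
Wq = 0.1250 hours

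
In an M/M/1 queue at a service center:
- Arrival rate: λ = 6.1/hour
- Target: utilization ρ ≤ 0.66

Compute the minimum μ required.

ρ = λ/μ, so μ = λ/ρ
μ ≥ 6.1/0.66 = 9.2424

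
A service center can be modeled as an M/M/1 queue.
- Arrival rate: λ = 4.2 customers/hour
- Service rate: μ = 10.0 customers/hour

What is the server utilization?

Server utilization: ρ = λ/μ
ρ = 4.2/10.0 = 0.4200
The server is busy 42.00% of the time.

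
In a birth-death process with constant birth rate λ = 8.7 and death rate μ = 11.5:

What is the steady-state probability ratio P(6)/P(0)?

For constant rates: P(n)/P(0) = (λ/μ)^n
P(6)/P(0) = (8.7/11.5)^6 = 0.75652^6 = 0.1875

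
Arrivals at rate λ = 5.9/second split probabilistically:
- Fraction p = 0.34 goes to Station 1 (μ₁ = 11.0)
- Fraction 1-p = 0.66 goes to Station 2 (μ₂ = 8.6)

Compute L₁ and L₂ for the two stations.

Effective rates: λ₁ = 5.9×0.34 = 2.006, λ₂ = 5.9×0.66 = 3.894
Station 1: ρ₁ = 2.006/11.0 = 0.18236, L₁ = ρ₁/(1-ρ₁) = 0.18236/(1-0.18236) = 0.2230
Station 2: ρ₂ = 3.894/8.6 = 0.4528, L₂ = ρ₂/(1-ρ₂) = 0.4528/(1-0.4528) = 0.8275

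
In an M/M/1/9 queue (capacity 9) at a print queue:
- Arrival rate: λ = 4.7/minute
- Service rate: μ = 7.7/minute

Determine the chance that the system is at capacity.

ρ = λ/μ = 4.7/7.7 = 0.6104
P₀ = (1-ρ)/(1-ρ^(K+1)) = (1-0.6104)/(1-0.6104^10) = 0.3896/0.9928 = 0.3924
P_K = P₀×ρ^K = 0.39242 × 0.6104^9 = 0.39242 × 0.011763 = 0.004616
Blocking probability = 0.46%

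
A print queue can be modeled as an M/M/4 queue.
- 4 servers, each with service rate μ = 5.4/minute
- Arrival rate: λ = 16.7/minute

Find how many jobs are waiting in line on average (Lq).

Traffic intensity: ρ = λ/(cμ) = 16.7/(4×5.4) = 0.7731
Since ρ = 0.7731 < 1, system is stable.
Offered load a = λ/μ = cρ = 16.7/5.4 = 3.0926
P₀ = [ Σₙ₌₀^3 aⁿ/n! + a^4/(4!(1-ρ)) ]⁻¹
Σ = a^0/0! + a^1/1! + a^2/2! + a^3/3! = 1.00000 + 3.09259 + 4.78206 + 4.92966 = 13.8043
a^4/(4!(1-ρ)) = 91.4726/(24 × 0.226852) = 16.8011
P₀ = 1/(13.8043 + 16.8011) = 0.03267
Lq = P₀·a^4·ρ / (4!(1-ρ)²) = 0.032674 × 91.4726 × 0.77315 / (24 × 0.051462) = 1.8709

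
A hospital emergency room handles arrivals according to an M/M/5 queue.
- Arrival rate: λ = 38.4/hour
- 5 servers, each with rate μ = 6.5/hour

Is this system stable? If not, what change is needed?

Stability requires ρ = λ/(cμ) < 1
ρ = 38.4/(5 × 6.5) = 38.4/32.50 = 1.1815
Since 1.1815 ≥ 1, the system is UNSTABLE.
Need c > λ/μ = 38.4/6.5 = 5.91.
Minimum servers needed: c = 6.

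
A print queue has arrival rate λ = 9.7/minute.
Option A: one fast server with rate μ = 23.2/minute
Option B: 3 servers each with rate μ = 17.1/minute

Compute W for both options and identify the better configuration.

Option A: single server μ = 23.2 (M/M/1)
  ρ_A = 9.7/23.2 = 0.4181
  W_A = 1/(μ-λ) = 1/(23.2-9.7) = 1/13.50 = 0.07407

Option B: 3 servers μ = 17.1 (M/M/3)
  ρ_B = λ/(cμ) = 9.7/(3×17.1) = 0.1891
  Offered load a = λ/μ = cρ = 9.7/17.1 = 0.5673
  P₀ = [ Σₙ₌₀^2 aⁿ/n! + a^3/(3!(1-ρ)) ]⁻¹
  Σ = a^0/0! + a^1/1! + a^2/2! = 1.0000 + 0.56725 + 0.16089 = 1.7281
  a^3/(3!(1-ρ)) = 0.1825/(6 × 0.8109) = 0.03751
  P₀ = 1/(1.7281 + 0.03751) = 0.5664
  Lq = P₀·a^3·ρ / (3!(1-ρ)²) = 0.5664 × 0.1825 × 0.1891 / (6 × 0.6576) = 0.004954
  Wq_B = Lq/λ = 0.004954/9.7 = 0.0005107
  W_B = Wq_B + 1/μ = 0.0005107 + 0.05848 = 0.05899

Since W_B = 0.05899 < W_A = 0.07407, Option B (multiple servers) has the shorter time in system.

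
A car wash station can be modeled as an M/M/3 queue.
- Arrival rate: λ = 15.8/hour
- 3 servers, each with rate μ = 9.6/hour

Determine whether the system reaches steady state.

Stability requires ρ = λ/(cμ) < 1
ρ = 15.8/(3 × 9.6) = 15.8/28.80 = 0.5486
Since 0.5486 < 1, the system is STABLE.
The servers are busy 54.86% of the time.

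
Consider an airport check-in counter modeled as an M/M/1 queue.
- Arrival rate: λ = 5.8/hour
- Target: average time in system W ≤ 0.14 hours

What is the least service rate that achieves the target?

For M/M/1: W = 1/(μ-λ)
Need W ≤ 0.14, so 1/(μ-λ) ≤ 0.14
μ - λ ≥ 1/0.14 = 7.1429
μ ≥ 5.8 + 7.1429 = 12.9429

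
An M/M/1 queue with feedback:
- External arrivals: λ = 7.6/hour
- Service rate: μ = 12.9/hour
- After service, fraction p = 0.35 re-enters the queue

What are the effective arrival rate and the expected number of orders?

Effective arrival rate: λ_eff = λ/(1-p) = 7.6/(1-0.35) = 7.6/0.65 = 11.6923
ρ = λ_eff/μ = 11.6923/12.9 = 0.90638
L = ρ/(1-ρ) = 0.90638/(1-0.90638) = 9.6815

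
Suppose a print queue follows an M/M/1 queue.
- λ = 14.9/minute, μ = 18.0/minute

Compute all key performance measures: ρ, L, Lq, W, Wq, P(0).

Step 1: ρ = λ/μ = 14.9/18.0 = 0.8278
Step 2: L = λ/(μ-λ) = 14.9/3.10 = 4.8065
Step 3: Lq = λ²/(μ(μ-λ)) = 222.01/(18.0×3.10) = 3.9787
Step 4: W = 1/(μ-λ) = 1/3.10 = 0.322581
Step 5: Wq = λ/(μ(μ-λ)) = 14.9/(18.0×3.10) = 0.2670
Step 6: P(0) = 1-ρ = 0.1722
Verify: L = λW = 14.9×0.322581 = 4.8065 ✔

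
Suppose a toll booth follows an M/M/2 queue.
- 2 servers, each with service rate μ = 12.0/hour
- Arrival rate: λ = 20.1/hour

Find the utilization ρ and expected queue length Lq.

Traffic intensity: ρ = λ/(cμ) = 20.1/(2×12.0) = 0.8375
Since ρ = 0.8375 < 1, system is stable.
Offered load a = λ/μ = cρ = 20.1/12.0 = 1.6750
P₀ = [ Σₙ₌₀^1 aⁿ/n! + a^2/(2!(1-ρ)) ]⁻¹
Σ = a^0/0! + a^1/1! = 1.0000 + 1.6750 = 2.6750
a^2/(2!(1-ρ)) = 2.80563/(2 × 0.162500) = 8.6327
P₀ = 1/(2.6750 + 8.6327) = 0.08844
Lq = P₀·a^2·ρ / (2!(1-ρ)²) = 0.088435 × 2.8056 × 0.83750 / (2 × 0.026406) = 3.9346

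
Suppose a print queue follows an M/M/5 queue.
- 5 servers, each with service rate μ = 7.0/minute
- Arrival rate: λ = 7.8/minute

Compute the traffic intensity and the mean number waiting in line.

Traffic intensity: ρ = λ/(cμ) = 7.8/(5×7.0) = 0.2229
Since ρ = 0.2229 < 1, system is stable.
Offered load a = λ/μ = cρ = 7.8/7.0 = 1.1143
P₀ = [ Σₙ₌₀^4 aⁿ/n! + a^5/(5!(1-ρ)) ]⁻¹
Σ = a^0/0! + a^1/1! + a^2/2! + a^3/3! + a^4/4! = 1.0000 + 1.1143 + 0.6208 + 0.2306 + 0.06424 = 3.0299
a^5/(5!(1-ρ)) = 1.7178/(120 × 0.7771) = 0.01842
P₀ = 1/(3.0299 + 0.01842) = 0.3280
Lq = P₀·a^5·ρ / (5!(1-ρ)²) = 0.3280 × 1.7178 × 0.2229 / (120 × 0.6040) = 0.001733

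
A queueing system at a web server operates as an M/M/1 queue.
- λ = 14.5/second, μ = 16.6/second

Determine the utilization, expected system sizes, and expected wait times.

Step 1: ρ = λ/μ = 14.5/16.6 = 0.8735
Step 2: L = λ/(μ-λ) = 14.5/2.10 = 6.9048
Step 3: Lq = λ²/(μ(μ-λ)) = 210.25/(16.6×2.10) = 6.0313
Step 4: W = 1/(μ-λ) = 1/2.10 = 0.47619
Step 5: Wq = λ/(μ(μ-λ)) = 14.5/(16.6×2.10) = 0.4159
Step 6: P(0) = 1-ρ = 0.1265
Verify: L = λW = 14.5×0.47619 = 6.9048 ✔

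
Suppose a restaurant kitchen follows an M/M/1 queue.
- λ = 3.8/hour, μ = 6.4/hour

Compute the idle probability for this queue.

ρ = λ/μ = 3.8/6.4 = 0.5937
P(0) = 1 - ρ = 1 - 0.5937 = 0.4063
The server is idle 40.63% of the time.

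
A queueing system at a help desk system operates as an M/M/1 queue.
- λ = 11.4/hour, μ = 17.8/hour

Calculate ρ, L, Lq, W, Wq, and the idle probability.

Step 1: ρ = λ/μ = 11.4/17.8 = 0.6404
Step 2: L = λ/(μ-λ) = 11.4/6.40 = 1.7812
Step 3: Lq = λ²/(μ(μ-λ)) = 129.96/(17.8×6.40) = 1.1408
Step 4: W = 1/(μ-λ) = 1/6.40 = 0.15625
Step 5: Wq = λ/(μ(μ-λ)) = 11.4/(17.8×6.40) = 0.1001
Step 6: P(0) = 1-ρ = 0.3596
Verify: L = λW = 11.4×0.15625 = 1.7812 ✔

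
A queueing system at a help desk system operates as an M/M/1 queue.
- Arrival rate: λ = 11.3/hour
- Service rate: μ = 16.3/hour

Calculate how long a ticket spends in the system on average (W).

First, compute utilization: ρ = λ/μ = 11.3/16.3 = 0.6933
For M/M/1: W = 1/(μ-λ)
W = 1/(16.3-11.3) = 1/5.00
W = 0.2000 hours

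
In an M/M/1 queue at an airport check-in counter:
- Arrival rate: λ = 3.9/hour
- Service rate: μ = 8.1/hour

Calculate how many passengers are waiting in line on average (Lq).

ρ = λ/μ = 3.9/8.1 = 0.4815
For M/M/1: Lq = λ²/(μ(μ-λ))
Lq = 15.21/(8.1 × 4.20)
Lq = 0.4471 passengers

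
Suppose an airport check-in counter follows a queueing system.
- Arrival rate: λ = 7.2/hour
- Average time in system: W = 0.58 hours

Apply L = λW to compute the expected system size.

Little's Law: L = λW
L = 7.2 × 0.58 = 4.1760 passengers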